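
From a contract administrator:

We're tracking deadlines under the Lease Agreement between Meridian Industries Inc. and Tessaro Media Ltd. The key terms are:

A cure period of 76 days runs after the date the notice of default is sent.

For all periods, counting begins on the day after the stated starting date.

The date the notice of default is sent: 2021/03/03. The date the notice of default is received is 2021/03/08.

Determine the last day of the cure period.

2021/05/18

The last day of the cure period: 2021/03/03 + 76 days = 2021/05/18.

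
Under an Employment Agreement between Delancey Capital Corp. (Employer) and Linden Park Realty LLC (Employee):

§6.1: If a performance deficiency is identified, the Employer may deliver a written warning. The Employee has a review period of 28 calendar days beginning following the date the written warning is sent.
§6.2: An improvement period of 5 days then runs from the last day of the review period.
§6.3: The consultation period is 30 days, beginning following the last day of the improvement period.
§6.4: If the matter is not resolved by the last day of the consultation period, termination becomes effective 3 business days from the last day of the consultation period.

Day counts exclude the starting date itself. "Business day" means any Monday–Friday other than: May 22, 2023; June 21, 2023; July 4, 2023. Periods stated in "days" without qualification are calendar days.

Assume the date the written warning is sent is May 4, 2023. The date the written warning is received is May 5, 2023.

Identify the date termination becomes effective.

Adding 28 calendar days to May 4, 2023 gives June 1, 2023, which is the last day of the review period.
Adding 5 calendar days to June 1, 2023 gives June 6, 2023, which is the last day of the improvement period.
The last day of the consultation period: 30 calendar days after June 6, 2023 is July 6, 2023.
The date termination becomes effective: 3 business days after Thursday, July 6, 2023, skipping weekends — Jul 7, Jul 10, Jul 11 — lands on Tuesday, July 11, 2023.

July 11, 2023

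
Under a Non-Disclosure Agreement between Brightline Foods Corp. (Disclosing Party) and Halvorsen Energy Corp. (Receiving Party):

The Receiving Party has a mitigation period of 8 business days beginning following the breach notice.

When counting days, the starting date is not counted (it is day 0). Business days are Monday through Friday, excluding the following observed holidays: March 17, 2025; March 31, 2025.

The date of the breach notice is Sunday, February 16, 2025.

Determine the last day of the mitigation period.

February 26, 2025

The last day of the mitigation period: 8 business days after Sunday, February 16, 2025, skipping weekends — Feb 17, Feb 18, Feb 19, Feb 20, Feb 21, Feb 24, Feb 25, Feb 26 — lands on Wednesday, February 26, 2025.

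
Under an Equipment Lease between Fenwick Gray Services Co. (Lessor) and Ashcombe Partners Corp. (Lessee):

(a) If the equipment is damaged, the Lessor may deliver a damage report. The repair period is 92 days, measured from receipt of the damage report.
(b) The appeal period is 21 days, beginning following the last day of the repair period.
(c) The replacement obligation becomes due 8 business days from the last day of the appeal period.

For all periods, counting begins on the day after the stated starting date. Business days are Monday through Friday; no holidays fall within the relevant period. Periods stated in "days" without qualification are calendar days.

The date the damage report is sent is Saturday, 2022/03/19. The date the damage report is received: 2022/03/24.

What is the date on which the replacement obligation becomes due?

2022/07/27

Adding 92 calendar days to 2022/03/24 gives 2022/06/24, which is the last day of the repair period.
The last day of the appeal period: 2022/06/24 + 21 days = 2022/07/15.
From Friday, 2022/07/15, 8 business days (Jul 18, Jul 19, Jul 20, Jul 21, Jul 22, Jul 25, Jul 26, Jul 27, skipping weekends) brings us to Wednesday, 2022/07/27, which is the date on which the replacement obligation becomes due.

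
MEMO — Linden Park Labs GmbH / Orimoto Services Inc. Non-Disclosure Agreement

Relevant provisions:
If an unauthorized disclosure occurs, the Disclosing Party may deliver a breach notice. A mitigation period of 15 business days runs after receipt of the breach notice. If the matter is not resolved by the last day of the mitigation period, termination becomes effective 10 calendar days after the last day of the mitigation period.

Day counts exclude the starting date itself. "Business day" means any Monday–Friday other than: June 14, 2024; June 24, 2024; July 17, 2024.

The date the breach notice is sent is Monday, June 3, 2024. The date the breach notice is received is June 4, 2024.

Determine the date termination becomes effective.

July 7, 2024

The last day of the mitigation period: counting 15 business days from Tuesday, June 4, 2024 (Jun 5, Jun 6, Jun 7, Jun 10, …, Jun 25, Jun 26, Jun 27, skipping weekends and the listed holidays on Jun 14, Jun 24) reaches Thursday, June 27, 2024.
The date termination becomes effective: June 27, 2024 + 10 days = July 7, 2024.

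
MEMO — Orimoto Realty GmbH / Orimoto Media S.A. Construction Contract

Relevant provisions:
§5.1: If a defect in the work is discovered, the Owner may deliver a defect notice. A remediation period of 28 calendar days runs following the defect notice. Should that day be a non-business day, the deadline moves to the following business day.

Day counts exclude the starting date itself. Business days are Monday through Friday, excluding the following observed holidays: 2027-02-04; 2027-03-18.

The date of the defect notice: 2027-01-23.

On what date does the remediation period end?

The last day of the remediation period: 2027-01-23 + 28 days = 2027-02-20. That falls on a Saturday, so it rolls to the next business day, Monday, 2027-02-22.

2027-02-22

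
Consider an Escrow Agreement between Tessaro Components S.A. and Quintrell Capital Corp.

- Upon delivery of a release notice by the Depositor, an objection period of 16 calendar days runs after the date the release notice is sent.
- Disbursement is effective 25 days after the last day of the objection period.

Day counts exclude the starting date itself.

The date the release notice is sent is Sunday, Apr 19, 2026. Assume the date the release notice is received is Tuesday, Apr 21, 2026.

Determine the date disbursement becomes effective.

May 30, 2026

Adding 16 calendar days to Apr 19, 2026 gives May 5, 2026, which is the last day of the objection period.
The date disbursement becomes effective: 25 calendar days after May 5, 2026 is May 30, 2026.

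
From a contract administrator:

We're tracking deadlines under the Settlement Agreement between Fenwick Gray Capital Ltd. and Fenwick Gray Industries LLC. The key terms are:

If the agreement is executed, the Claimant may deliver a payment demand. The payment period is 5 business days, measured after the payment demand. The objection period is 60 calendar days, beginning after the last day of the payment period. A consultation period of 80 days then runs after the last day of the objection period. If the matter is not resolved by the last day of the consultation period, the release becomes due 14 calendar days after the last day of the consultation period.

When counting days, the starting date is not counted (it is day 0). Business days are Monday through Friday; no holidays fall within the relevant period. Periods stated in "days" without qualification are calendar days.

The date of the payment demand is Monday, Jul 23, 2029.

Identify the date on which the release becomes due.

The last day of the payment period: counting 5 business days from Monday, Jul 23, 2029 (Jul 24, Jul 25, Jul 26, Jul 27, Jul 30, skipping weekends) reaches Monday, Jul 30, 2029.
The last day of the objection period: Jul 30, 2029 + 60 days = Sep 28, 2029.
The last day of the consultation period: 80 calendar days after Sep 28, 2029 is Dec 17, 2029.
Adding 14 calendar days to Dec 17, 2029 gives Dec 31, 2029, which is the date on which the release becomes due.

Dec 31, 2029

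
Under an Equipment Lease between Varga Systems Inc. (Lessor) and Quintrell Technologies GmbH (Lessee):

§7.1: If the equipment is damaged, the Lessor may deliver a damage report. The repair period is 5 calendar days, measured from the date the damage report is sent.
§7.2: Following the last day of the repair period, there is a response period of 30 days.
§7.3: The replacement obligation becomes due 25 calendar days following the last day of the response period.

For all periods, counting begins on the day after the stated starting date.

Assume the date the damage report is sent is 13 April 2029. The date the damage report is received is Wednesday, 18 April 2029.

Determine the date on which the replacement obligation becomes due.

Adding 5 calendar days to 13 April 2029 gives 18 April 2029, which is the last day of the repair period.
Adding 30 calendar days to 18 April 2029 gives 18 May 2029, which is the last day of the response period.
The date on which the replacement obligation becomes due: 25 calendar days after 18 May 2029 is 12 June 2029.

12 June 2029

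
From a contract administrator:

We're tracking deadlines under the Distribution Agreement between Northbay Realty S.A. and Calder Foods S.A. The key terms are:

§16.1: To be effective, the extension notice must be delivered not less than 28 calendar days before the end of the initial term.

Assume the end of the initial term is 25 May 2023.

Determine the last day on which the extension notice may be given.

25 May 2023 minus 28 days is 27 April 2023.

27 April 2023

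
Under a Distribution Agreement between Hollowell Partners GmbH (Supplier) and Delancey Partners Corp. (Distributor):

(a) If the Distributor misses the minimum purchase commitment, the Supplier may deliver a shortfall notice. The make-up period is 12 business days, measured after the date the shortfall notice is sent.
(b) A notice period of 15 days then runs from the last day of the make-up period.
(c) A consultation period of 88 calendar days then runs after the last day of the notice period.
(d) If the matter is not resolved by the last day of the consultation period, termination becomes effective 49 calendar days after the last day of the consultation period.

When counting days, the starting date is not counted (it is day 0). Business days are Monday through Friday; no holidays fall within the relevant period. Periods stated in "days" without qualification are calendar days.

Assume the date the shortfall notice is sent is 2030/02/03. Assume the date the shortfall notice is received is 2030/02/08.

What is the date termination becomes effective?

The last day of the make-up period: counting 12 business days from Sunday, 2030/02/03 (Feb 4, Feb 5, Feb 6, Feb 7, …, Feb 15, Feb 18, Feb 19, skipping weekends) reaches Tuesday, 2030/02/19.
The last day of the notice period: 15 calendar days after 2030/02/19 is 2030/03/06.
Adding 88 calendar days to 2030/03/06 gives 2030/06/02, which is the last day of the consultation period.
Adding 49 calendar days to 2030/06/02 gives 2030/07/21, which is the date termination becomes effective.

2030/07/21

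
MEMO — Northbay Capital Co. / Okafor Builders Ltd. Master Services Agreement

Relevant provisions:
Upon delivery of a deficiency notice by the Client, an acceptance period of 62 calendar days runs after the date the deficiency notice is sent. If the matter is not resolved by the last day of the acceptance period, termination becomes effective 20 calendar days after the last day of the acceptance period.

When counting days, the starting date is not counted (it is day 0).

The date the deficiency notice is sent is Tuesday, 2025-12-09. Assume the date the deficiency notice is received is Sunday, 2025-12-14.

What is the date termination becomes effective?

2026-03-01

The last day of the acceptance period: 62 calendar days after 2025-12-09 is 2026-02-09.
The date termination becomes effective: 2026-02-09 + 20 days = 2026-03-01.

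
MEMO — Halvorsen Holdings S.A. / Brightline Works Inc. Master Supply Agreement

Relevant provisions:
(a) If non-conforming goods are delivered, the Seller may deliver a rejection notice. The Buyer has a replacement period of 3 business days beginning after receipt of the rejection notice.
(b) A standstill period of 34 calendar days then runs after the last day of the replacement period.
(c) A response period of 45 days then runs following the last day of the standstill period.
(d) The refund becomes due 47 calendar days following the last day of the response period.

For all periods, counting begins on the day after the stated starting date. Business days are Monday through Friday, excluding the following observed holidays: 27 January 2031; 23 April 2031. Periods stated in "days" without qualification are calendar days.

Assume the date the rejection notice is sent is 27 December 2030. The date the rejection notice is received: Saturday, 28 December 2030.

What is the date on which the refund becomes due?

The last day of the replacement period: 3 business days after Saturday, 28 December 2030, skipping weekends — Dec 30, Dec 31, Jan 1 — lands on Wednesday, 1 January 2031.
The last day of the standstill period: 1 January 2031 + 34 days = 4 February 2031.
The last day of the response period: 4 February 2031 + 45 days = 21 March 2031.
The date on which the refund becomes due: 21 March 2031 + 47 days = 7 May 2031.

7 May 2031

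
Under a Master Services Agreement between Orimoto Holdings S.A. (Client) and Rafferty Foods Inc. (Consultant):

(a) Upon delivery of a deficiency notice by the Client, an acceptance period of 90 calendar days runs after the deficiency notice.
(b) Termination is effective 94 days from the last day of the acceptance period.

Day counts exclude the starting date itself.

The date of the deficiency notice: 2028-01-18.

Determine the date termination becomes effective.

Adding 90 calendar days to 2028-01-18 gives 2028-04-17, which is the last day of the acceptance period.
The date termination becomes effective: 2028-04-17 + 94 days = 2028-07-20.

2028-07-20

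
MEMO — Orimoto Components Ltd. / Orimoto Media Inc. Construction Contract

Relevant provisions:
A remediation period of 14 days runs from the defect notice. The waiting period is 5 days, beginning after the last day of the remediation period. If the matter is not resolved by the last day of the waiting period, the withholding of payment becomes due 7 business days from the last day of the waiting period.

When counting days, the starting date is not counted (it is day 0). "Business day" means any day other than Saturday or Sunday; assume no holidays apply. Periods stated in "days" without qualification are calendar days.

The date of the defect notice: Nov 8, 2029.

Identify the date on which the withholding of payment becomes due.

The last day of the remediation period: 14 calendar days after Nov 8, 2029 is Nov 22, 2029.
The last day of the waiting period: Nov 22, 2029 + 5 days = Nov 27, 2029.
From Tuesday, Nov 27, 2029, 7 business days (Nov 28, Nov 29, Nov 30, Dec 3, Dec 4, Dec 5, Dec 6, skipping weekends) brings us to Thursday, Dec 6, 2029, which is the date on which the withholding of payment becomes due.

Dec 6, 2029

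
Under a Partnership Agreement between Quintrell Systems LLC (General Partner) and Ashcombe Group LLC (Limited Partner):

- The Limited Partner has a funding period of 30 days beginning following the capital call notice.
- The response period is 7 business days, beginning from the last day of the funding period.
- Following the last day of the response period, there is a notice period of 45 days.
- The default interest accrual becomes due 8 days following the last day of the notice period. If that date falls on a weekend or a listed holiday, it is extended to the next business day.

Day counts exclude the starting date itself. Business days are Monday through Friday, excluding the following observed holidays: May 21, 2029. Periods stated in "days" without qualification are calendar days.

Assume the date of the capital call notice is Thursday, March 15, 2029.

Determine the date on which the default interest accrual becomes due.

June 18, 2029

The last day of the funding period: March 15, 2029 + 30 days = April 14, 2029.
The last day of the response period: counting 7 business days from Saturday, April 14, 2029 (Apr 16, Apr 17, Apr 18, Apr 19, Apr 20, Apr 23, Apr 24, skipping weekends) reaches Tuesday, April 24, 2029.
Adding 45 calendar days to April 24, 2029 gives June 8, 2029, which is the last day of the notice period.
Adding 8 calendar days to June 8, 2029 gives June 16, 2029, which is the date on which the default interest accrual becomes due. That falls on a Saturday, so it rolls to the next business day, Monday, June 18, 2029.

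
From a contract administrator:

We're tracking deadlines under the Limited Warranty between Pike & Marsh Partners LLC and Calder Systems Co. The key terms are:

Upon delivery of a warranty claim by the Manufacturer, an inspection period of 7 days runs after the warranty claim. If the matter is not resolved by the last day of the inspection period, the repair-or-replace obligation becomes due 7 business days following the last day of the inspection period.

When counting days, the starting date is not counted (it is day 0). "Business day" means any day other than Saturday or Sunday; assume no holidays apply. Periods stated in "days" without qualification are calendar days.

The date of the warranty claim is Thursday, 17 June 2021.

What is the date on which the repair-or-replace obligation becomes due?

5 July 2021

Adding 7 calendar days to 17 June 2021 gives 24 June 2021, which is the last day of the inspection period.
The date on which the repair-or-replace obligation becomes due: 7 business days after Thursday, 24 June 2021, skipping weekends — Jun 25, Jun 28, Jun 29, Jun 30, Jul 1, Jul 2, Jul 5 — lands on Monday, 5 July 2021.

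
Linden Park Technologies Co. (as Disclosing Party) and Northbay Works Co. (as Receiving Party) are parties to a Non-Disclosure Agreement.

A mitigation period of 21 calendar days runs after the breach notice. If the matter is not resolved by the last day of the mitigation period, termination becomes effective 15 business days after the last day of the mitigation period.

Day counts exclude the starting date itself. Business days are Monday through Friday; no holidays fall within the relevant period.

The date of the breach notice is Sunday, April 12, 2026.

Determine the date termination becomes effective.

The last day of the mitigation period: April 12, 2026 + 21 days = May 3, 2026.
From Sunday, May 3, 2026, 15 business days (May 4, May 5, May 6, May 7, …, May 20, May 21, May 22, skipping weekends) brings us to Friday, May 22, 2026, which is the date termination becomes effective.

May 22, 2026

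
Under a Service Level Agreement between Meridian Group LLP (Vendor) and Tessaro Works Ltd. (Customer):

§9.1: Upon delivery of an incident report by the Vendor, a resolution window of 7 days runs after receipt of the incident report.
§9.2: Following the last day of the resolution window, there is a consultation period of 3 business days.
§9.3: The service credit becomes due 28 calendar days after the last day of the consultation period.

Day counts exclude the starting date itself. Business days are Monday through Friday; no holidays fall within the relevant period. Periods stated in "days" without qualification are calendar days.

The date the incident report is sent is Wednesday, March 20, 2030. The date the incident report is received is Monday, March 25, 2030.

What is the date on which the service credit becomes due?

The last day of the resolution window: March 25, 2030 + 7 days = April 1, 2030.
The last day of the consultation period: 3 business days after Monday, April 1, 2030, skipping weekends — Apr 2, Apr 3, Apr 4 — lands on Thursday, April 4, 2030.
The date on which the service credit becomes due: April 4, 2030 + 28 days = May 2, 2030.

May 2, 2030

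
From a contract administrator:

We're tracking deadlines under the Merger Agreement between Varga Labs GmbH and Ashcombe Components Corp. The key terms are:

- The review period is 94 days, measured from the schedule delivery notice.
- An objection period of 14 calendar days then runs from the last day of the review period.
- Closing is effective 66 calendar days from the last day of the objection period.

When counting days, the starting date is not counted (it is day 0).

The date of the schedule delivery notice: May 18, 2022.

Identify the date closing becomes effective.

Adding 94 calendar days to May 18, 2022 gives Aug 20, 2022, which is the last day of the review period.
The last day of the objection period: 14 calendar days after Aug 20, 2022 is Sep 3, 2022.
The date closing becomes effective: 66 calendar days after Sep 3, 2022 is Nov 8, 2022.

Nov 8, 2022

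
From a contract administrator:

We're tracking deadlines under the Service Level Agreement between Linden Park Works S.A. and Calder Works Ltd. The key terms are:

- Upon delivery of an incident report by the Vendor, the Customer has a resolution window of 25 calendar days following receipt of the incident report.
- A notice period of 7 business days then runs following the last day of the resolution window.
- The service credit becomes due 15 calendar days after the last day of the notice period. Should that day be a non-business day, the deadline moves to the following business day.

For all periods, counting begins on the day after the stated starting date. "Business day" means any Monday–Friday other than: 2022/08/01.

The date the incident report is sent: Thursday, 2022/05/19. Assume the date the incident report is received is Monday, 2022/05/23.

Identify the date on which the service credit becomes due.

2022/07/13

The last day of the resolution window: 2022/05/23 + 25 days = 2022/06/17.
The last day of the notice period: 7 business days after Friday, 2022/06/17, skipping weekends — Jun 20, Jun 21, Jun 22, Jun 23, Jun 24, Jun 27, Jun 28 — lands on Tuesday, 2022/06/28.
Adding 15 calendar days to 2022/06/28 gives 2022/07/13, which is the date on which the service credit becomes due. 2022/07/13 is a Wednesday and is not a listed holiday, so no roll-forward applies.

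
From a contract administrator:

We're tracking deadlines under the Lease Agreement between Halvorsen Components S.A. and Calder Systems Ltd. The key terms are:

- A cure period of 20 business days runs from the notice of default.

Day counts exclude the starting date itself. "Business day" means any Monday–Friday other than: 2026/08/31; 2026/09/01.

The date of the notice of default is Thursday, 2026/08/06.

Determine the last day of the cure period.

2026/09/07

The last day of the cure period: counting 20 business days from Thursday, 2026/08/06 (Aug 7, Aug 10, Aug 11, Aug 12, …, Sep 3, Sep 4, Sep 7, skipping weekends and the listed holidays on Aug 31, Sep 1) reaches Monday, 2026/09/07.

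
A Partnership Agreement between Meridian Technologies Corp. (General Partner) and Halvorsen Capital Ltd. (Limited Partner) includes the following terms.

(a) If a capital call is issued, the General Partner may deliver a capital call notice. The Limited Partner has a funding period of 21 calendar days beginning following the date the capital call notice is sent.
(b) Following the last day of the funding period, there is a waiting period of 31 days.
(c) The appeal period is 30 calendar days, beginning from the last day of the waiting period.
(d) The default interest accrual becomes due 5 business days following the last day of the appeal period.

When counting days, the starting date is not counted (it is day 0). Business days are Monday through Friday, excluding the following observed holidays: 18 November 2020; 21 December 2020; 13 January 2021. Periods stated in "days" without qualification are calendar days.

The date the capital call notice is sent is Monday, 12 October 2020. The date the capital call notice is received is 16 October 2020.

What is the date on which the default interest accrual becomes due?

The last day of the funding period: 21 calendar days after 12 October 2020 is 2 November 2020.
The last day of the waiting period: 2 November 2020 + 31 days = 3 December 2020.
The last day of the appeal period: 3 December 2020 + 30 days = 2 January 2021.
The date on which the default interest accrual becomes due: counting 5 business days from Saturday, 2 January 2021 (Jan 4, Jan 5, Jan 6, Jan 7, Jan 8, skipping weekends) reaches Friday, 8 January 2021.

8 January 2021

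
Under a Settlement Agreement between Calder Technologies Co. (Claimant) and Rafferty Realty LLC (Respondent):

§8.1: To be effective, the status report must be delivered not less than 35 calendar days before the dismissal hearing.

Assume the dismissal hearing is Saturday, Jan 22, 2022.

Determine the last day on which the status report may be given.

Jan 22, 2022 minus 35 days is Dec 18, 2021.

Dec 18, 2021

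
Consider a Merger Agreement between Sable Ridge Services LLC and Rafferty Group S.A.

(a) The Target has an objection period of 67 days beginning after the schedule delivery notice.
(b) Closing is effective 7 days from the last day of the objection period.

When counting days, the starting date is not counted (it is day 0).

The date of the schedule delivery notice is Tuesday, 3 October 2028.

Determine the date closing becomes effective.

The last day of the objection period: 3 October 2028 + 67 days = 9 December 2028.
The date closing becomes effective: 7 calendar days after 9 December 2028 is 16 December 2028.

16 December 2028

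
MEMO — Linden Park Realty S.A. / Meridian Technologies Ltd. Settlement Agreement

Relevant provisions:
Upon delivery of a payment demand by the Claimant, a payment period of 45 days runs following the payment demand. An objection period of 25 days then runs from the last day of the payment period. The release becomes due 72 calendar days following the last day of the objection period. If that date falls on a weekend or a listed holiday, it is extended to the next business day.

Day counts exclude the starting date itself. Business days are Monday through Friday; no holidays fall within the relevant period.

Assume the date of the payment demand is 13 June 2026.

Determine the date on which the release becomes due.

2 November 2026

The last day of the payment period: 13 June 2026 + 45 days = 28 July 2026.
Adding 25 calendar days to 28 July 2026 gives 22 August 2026, which is the last day of the objection period.
The date on which the release becomes due: 72 calendar days after 22 August 2026 is 2 November 2026. 2 November 2026 is a Monday, so no roll-forward applies.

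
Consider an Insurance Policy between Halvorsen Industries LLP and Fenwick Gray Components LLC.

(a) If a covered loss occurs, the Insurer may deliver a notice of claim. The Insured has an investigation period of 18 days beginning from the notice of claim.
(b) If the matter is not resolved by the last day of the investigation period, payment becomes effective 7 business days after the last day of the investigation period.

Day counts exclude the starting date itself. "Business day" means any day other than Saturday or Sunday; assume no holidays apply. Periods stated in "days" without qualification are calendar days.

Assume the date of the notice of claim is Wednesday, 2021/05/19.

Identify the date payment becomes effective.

The last day of the investigation period: 18 calendar days after 2021/05/19 is 2021/06/06.
The date payment becomes effective: 7 business days after Sunday, 2021/06/06, skipping weekends — Jun 7, Jun 8, Jun 9, Jun 10, Jun 11, Jun 14, Jun 15 — lands on Tuesday, 2021/06/15.

2021/06/15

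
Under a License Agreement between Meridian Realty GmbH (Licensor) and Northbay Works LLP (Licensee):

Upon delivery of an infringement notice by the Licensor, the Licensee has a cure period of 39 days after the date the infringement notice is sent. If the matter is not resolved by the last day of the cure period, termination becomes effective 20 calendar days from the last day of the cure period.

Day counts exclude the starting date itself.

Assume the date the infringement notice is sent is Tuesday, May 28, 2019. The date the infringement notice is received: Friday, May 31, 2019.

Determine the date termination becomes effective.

The last day of the cure period: 39 calendar days after May 28, 2019 is July 6, 2019.
The date termination becomes effective: 20 calendar days after July 6, 2019 is July 26, 2019.

July 26, 2019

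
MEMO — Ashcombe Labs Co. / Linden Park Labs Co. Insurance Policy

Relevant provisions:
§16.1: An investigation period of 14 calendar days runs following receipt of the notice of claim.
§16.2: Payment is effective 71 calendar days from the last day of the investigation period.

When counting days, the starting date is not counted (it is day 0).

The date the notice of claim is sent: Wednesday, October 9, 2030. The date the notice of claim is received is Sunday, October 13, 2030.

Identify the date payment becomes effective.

The last day of the investigation period: October 13, 2030 + 14 days = October 27, 2030.
The date payment becomes effective: October 27, 2030 + 71 days = January 6, 2031.

January 6, 2031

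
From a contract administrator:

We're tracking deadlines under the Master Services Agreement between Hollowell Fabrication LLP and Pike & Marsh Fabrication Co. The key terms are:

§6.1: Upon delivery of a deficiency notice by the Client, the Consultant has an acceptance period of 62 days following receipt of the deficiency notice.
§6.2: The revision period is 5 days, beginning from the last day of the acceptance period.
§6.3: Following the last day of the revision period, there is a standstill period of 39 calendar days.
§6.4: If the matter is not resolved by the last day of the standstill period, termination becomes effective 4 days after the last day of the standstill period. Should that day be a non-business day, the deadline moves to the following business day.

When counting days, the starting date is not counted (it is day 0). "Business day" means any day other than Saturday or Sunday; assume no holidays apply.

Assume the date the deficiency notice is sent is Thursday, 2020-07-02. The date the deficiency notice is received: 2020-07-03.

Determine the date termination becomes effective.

2020-10-21

Adding 62 calendar days to 2020-07-03 gives 2020-09-03, which is the last day of the acceptance period.
The last day of the revision period: 2020-09-03 + 5 days = 2020-09-08.
The last day of the standstill period: 2020-09-08 + 39 days = 2020-10-17.
The date termination becomes effective: 2020-10-17 + 4 days = 2020-10-21. 2020-10-21 is a Wednesday, so no roll-forward applies.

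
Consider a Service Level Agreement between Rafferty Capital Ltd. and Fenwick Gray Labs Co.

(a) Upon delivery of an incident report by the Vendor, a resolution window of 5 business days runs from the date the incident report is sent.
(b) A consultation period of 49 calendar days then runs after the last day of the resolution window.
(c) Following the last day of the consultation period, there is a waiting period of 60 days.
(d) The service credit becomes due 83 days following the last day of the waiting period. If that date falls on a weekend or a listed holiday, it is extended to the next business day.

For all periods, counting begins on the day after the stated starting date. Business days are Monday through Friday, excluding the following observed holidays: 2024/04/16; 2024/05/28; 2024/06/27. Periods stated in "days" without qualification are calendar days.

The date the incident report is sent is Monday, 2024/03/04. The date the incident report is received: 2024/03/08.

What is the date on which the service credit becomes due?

The last day of the resolution window: counting 5 business days from Monday, 2024/03/04 (Mar 5, Mar 6, Mar 7, Mar 8, Mar 11, skipping weekends) reaches Monday, 2024/03/11.
The last day of the consultation period: 2024/03/11 + 49 days = 2024/04/29.
The last day of the waiting period: 2024/04/29 + 60 days = 2024/06/28.
The date on which the service credit becomes due: 83 calendar days after 2024/06/28 is 2024/09/19. 2024/09/19 is a Thursday and is not a listed holiday, so no roll-forward applies.

2024/09/19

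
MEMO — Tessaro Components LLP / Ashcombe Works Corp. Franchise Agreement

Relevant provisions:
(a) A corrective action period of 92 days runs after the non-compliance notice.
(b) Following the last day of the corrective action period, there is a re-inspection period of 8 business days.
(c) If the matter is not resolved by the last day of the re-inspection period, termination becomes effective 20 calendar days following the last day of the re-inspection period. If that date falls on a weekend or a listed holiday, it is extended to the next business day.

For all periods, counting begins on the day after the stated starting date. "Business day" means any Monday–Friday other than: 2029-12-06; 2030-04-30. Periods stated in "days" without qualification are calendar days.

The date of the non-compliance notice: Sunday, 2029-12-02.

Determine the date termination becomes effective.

2030-04-03

The last day of the corrective action period: 92 calendar days after 2029-12-02 is 2030-03-04.
The last day of the re-inspection period: counting 8 business days from Monday, 2030-03-04 (Mar 5, Mar 6, Mar 7, Mar 8, Mar 11, Mar 12, Mar 13, Mar 14, skipping weekends) reaches Thursday, 2030-03-14.
Adding 20 calendar days to 2030-03-14 gives 2030-04-03, which is the date termination becomes effective. 2030-04-03 is a Wednesday and is not a listed holiday, so no roll-forward applies.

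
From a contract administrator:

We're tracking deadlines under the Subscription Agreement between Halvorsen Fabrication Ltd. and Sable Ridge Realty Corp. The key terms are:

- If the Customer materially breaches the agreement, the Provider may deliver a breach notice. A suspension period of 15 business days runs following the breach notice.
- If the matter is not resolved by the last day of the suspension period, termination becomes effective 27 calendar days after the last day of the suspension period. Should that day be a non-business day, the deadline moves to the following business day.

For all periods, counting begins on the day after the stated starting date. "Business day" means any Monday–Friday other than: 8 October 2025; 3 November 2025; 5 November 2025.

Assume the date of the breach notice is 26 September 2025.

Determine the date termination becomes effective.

17 November 2025

The last day of the suspension period: counting 15 business days from Friday, 26 September 2025 (Sep 29, Sep 30, Oct 1, Oct 2, …, Oct 16, Oct 17, Oct 20, skipping weekends and the listed holiday on Oct 8) reaches Monday, 20 October 2025.
Adding 27 calendar days to 20 October 2025 gives 16 November 2025, which is the date termination becomes effective. That falls on a Sunday, so it rolls to the next business day, Monday, 17 November 2025.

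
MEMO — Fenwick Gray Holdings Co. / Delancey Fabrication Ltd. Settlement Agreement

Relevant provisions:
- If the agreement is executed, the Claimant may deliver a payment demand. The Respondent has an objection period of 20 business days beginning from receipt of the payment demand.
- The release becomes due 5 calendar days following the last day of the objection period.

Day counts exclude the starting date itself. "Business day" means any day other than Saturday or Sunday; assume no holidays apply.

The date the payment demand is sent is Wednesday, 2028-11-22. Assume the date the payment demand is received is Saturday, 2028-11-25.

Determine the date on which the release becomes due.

2028-12-27

The last day of the objection period: 20 business days after Saturday, 2028-11-25, skipping weekends — Nov 27, Nov 28, Nov 29, Nov 30, …, Dec 20, Dec 21, Dec 22 — lands on Friday, 2028-12-22.
The date on which the release becomes due: 5 calendar days after 2028-12-22 is 2028-12-27.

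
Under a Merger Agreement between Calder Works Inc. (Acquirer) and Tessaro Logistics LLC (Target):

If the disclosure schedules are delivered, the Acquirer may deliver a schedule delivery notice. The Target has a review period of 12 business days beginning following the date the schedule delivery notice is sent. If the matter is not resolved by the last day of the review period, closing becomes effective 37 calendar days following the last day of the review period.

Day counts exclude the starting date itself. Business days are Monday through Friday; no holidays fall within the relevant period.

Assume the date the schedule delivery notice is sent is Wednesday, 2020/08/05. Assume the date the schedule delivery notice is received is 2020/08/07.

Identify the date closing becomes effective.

2020/09/27

The last day of the review period: 12 business days after Wednesday, 2020/08/05, skipping weekends — Aug 6, Aug 7, Aug 10, Aug 11, …, Aug 19, Aug 20, Aug 21 — lands on Friday, 2020/08/21.
Adding 37 calendar days to 2020/08/21 gives 2020/09/27, which is the date closing becomes effective.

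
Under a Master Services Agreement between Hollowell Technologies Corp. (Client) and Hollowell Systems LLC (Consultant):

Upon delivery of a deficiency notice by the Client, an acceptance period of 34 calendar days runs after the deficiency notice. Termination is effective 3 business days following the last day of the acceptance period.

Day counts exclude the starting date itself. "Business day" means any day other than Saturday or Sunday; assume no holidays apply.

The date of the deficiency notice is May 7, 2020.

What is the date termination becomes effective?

The last day of the acceptance period: May 7, 2020 + 34 days = June 10, 2020.
From Wednesday, June 10, 2020, 3 business days (Jun 11, Jun 12, Jun 15, skipping weekends) brings us to Monday, June 15, 2020, which is the date termination becomes effective.

June 15, 2020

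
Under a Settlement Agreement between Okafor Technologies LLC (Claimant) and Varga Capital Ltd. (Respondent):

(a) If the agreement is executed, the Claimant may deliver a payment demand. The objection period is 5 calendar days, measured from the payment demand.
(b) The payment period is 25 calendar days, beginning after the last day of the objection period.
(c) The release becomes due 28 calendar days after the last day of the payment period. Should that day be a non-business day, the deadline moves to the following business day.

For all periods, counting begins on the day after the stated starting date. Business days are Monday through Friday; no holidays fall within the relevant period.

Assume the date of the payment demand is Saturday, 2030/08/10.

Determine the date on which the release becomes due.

2030/10/07

Adding 5 calendar days to 2030/08/10 gives 2030/08/15, which is the last day of the objection period.
The last day of the payment period: 2030/08/15 + 25 days = 2030/09/09.
Adding 28 calendar days to 2030/09/09 gives 2030/10/07, which is the date on which the release becomes due. 2030/10/07 is a Monday, so no roll-forward applies.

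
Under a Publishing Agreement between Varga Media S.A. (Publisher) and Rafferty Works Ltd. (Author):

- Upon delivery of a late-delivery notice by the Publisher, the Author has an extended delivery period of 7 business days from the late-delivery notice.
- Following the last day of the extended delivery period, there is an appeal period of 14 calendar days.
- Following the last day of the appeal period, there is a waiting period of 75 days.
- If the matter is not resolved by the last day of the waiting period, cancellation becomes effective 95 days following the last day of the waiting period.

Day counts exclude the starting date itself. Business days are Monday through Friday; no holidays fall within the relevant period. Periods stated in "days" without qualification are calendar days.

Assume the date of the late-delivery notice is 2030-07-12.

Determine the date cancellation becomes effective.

2031-01-23

From Friday, 2030-07-12, 7 business days (Jul 15, Jul 16, Jul 17, Jul 18, Jul 19, Jul 22, Jul 23, skipping weekends) brings us to Tuesday, 2030-07-23, which is the last day of the extended delivery period.
Adding 14 calendar days to 2030-07-23 gives 2030-08-06, which is the last day of the appeal period.
Adding 75 calendar days to 2030-08-06 gives 2030-10-20, which is the last day of the waiting period.
The date cancellation becomes effective: 95 calendar days after 2030-10-20 is 2031-01-23.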